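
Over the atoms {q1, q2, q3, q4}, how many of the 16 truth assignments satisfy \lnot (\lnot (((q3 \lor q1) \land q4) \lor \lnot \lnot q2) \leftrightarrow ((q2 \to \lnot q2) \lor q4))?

7

Initial set: {\lnot (\lnot (((q3 \lor q1) \land q4) \lor \lnot \lnot q2) \leftrightarrow ((q2 \to \lnot q2) \lor q4))}.
\lnot (\lnot (((q3 \lor q1) \land q4) \lor \lnot \lnot q2) \leftrightarrow ((q2 \to \lnot q2) \lor q4)): β-rule — branch into \lnot (((q3 \lor q1) \land q4) \lor \lnot \lnot q2), \lnot ((q2 \to \lnot q2) \lor q4)  //  \lnot \lnot (((q3 \lor q1) \land q4) \lor \lnot \lnot q2), ((q2 \to \lnot q2) \lor q4).
  branch 1 (add \lnot (((q3 \lor q1) \land q4) \lor \lnot \lnot q2), \lnot ((q2 \to \lnot q2) \lor q4)):
    \lnot (((q3 \lor q1) \land q4) \lor \lnot \lnot q2): α-rule — add \lnot ((q3 \lor q1) \land q4), \lnot \lnot \lnot q2.
    \lnot ((q2 \to \lnot q2) \lor q4): α-rule — add \lnot (q2 \to \lnot q2), \lnot q4.
    \lnot \lnot \lnot q2: drop double negation, giving \lnot q2.
    \lnot (q2 \to \lnot q2): α-rule — add q2, \lnot \lnot q2.
    × closes — contains both q2 and \lnot q2.
  branch 2 (add \lnot \lnot (((q3 \lor q1) \land q4) \lor \lnot \lnot q2), ((q2 \to \lnot q2) \lor q4)):
    \lnot \lnot (((q3 \lor q1) \land q4) \lor \lnot \lnot q2): β-rule — branch into ((q3 \lor q1) \land q4)  //  \lnot \lnot q2.
      branch 2.1 (add ((q3 \lor q1) \land q4)):
        ((q3 \lor q1) \land q4): α-rule — add (q3 \lor q1), q4.
        ((q2 \to \lnot q2) \lor q4): β-rule — branch into (q2 \to \lnot q2)  //  q4.
          branch 2.1.1 (add (q2 \to \lnot q2)):
            (q3 \lor q1): β-rule — branch into q3  //  q1.
              branch 2.1.1.1 (add q3):
                (q2 \to \lnot q2): β-rule — branch into \lnot q2  //  \lnot q2.
                  branch 2.1.1.1.1 (add \lnot q2):
                    ○ open, literals {q2=false, q3=true, q4=true}.
                  branch 2.1.1.1.2 (add \lnot q2):
                    ○ open, literals {q2=false, q3=true, q4=true}.
              branch 2.1.1.2 (add q1):
                (q2 \to \lnot q2): β-rule — branch into \lnot q2  //  \lnot q2.
                  branch 2.1.1.2.1 (add \lnot q2):
                    ○ open, literals {q1=true, q2=false, q4=true}.
                  branch 2.1.1.2.2 (add \lnot q2):
                    ○ open, literals {q1=true, q2=false, q4=true}.
          branch 2.1.2 (add q4):
            (q3 \lor q1): β-rule — branch into q3  //  q1.
              branch 2.1.2.1 (add q3):
                ○ open, literals {q3=true, q4=true}.
              branch 2.1.2.2 (add q1):
                ○ open, literals {q1=true, q4=true}.
      branch 2.2 (add \lnot \lnot q2):
        \lnot \lnot q2: drop double negation, giving q2.
        ((q2 \to \lnot q2) \lor q4): β-rule — branch into (q2 \to \lnot q2)  //  q4.
          branch 2.2.1 (add (q2 \to \lnot q2)):
            (q2 \to \lnot q2): β-rule — branch into \lnot q2  //  \lnot q2.
              branch 2.2.1.1 (add \lnot q2):
                × closes — contains both q2 and \lnot q2.
              branch 2.2.1.2 (add \lnot q2):
                × closes — contains both q2 and \lnot q2.
          branch 2.2.2 (add q4):
            ○ open, literals {q2=true, q4=true}.
3 branches closed, 7 open.
Each open branch fixes some atoms; the unmentioned ones are free. Counting distinct full assignments: branch {q2=false, q3=true, q4=true} (q1) contributes 2 new; branch {q2=false, q3=true, q4=true} (q1) contributes 0 new; branch {q1=true, q2=false, q4=true} (q3) contributes 1 new; branch {q1=true, q2=false, q4=true} (q3) contributes 0 new; branch {q3=true, q4=true} (q1, q2) contributes 2 new; branch {q1=true, q4=true} (q2, q3) contributes 1 new; branch {q2=true, q4=true} (q1, q3) contributes 1 new. Total: 7.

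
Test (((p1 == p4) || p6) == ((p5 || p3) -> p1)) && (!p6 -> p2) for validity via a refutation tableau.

Assume the negation and expand:
Initial set: {!((((p1 == p4) || p6) == ((p5 || p3) -> p1)) && (!p6 -> p2))}.
!((((p1 == p4) || p6) == ((p5 || p3) -> p1)) && (!p6 -> p2)): β-rule — branch into !(((p1 == p4) || p6) == ((p5 || p3) -> p1))  //  !(!p6 -> p2).
  branch 1 (add !(((p1 == p4) || p6) == ((p5 || p3) -> p1))):
    !(((p1 == p4) || p6) == ((p5 || p3) -> p1)): β-rule — branch into ((p1 == p4) || p6), !((p5 || p3) -> p1)  //  !((p1 == p4) || p6), ((p5 || p3) -> p1).
      branch 1.1 (add ((p1 == p4) || p6), !((p5 || p3) -> p1)):
        !((p5 || p3) -> p1): α-rule — add (p5 || p3), !p1.
        ((p1 == p4) || p6): β-rule — branch into (p1 == p4)  //  p6.
          branch 1.1.1 (add (p1 == p4)):
            (p5 || p3): β-rule — branch into p5  //  p3.
              branch 1.1.1.1 (add p5):
                (p1 == p4): β-rule — branch into p1, p4  //  !p1, !p4.
                  branch 1.1.1.1.1 (add p1, p4):
                    × closes — contains both p1 and !p1.
                  branch 1.1.1.1.2 (add !p1, !p4):
                    ○ open, literals {p1=false, p4=false, p5=true}.
              branch 1.1.1.2 (add p3):
                (p1 == p4): β-rule — branch into p1, p4  //  !p1, !p4.
                  branch 1.1.1.2.1 (add p1, p4):
                    × closes — contains both p1 and !p1.
                  branch 1.1.1.2.2 (add !p1, !p4):
                    ○ open, literals {p1=false, p3=true, p4=false}.
          branch 1.1.2 (add p6):
            (p5 || p3): β-rule — branch into p5  //  p3.
              branch 1.1.2.1 (add p5):
                ○ open, literals {p1=false, p5=true, p6=true}.
              branch 1.1.2.2 (add p3):
                ○ open, literals {p1=false, p3=true, p6=true}.
      branch 1.2 (add !((p1 == p4) || p6), ((p5 || p3) -> p1)):
        !((p1 == p4) || p6): α-rule — add !(p1 == p4), !p6.
        ((p5 || p3) -> p1): β-rule — branch into !(p5 || p3)  //  p1.
          branch 1.2.1 (add !(p5 || p3)):
            !(p5 || p3): α-rule — add !p5, !p3.
            !(p1 == p4): β-rule — branch into p1, !p4  //  !p1, p4.
              branch 1.2.1.1 (add p1, !p4):
                ○ open, literals {p1=true, p3=false, p4=false, p5=false, p6=false}.
              branch 1.2.1.2 (add !p1, p4):
                ○ open, literals {p1=false, p3=false, p4=true, p5=false, p6=false}.
          branch 1.2.2 (add p1):
            !(p1 == p4): β-rule — branch into p1, !p4  //  !p1, p4.
              branch 1.2.2.1 (add p1, !p4):
                ○ open, literals {p1=true, p4=false, p6=false}.
              branch 1.2.2.2 (add !p1, p4):
                × closes — contains both p1 and !p1.
  branch 2 (add !(!p6 -> p2)):
    !(!p6 -> p2): α-rule — add !p6, !p2.
    ○ open, literals {p2=false, p6=false}.
3 branches closed, 8 open.
An open branch gives a countermodel: p1=false, p4=false, p5=true (unmentioned atoms arbitrary); under it the original formula is false.

Not valid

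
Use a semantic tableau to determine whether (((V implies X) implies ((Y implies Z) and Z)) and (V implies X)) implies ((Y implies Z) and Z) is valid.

Assume the negation and expand:
Initial set: {F ((((V implies X) implies ((Y implies Z) and Z)) and (V implies X)) implies ((Y implies Z) and Z))}.
F ((((V implies X) implies ((Y implies Z) and Z)) and (V implies X)) implies ((Y implies Z) and Z)): α-rule — add T (((V implies X) implies ((Y implies Z) and Z)) and (V implies X)), F ((Y implies Z) and Z).
T (((V implies X) implies ((Y implies Z) and Z)) and (V implies X)): α-rule — add T ((V implies X) implies ((Y implies Z) and Z)), T (V implies X).
F ((Y implies Z) and Z): β-rule — branch into F (Y implies Z)  //  F Z.
  branch 1 (add F (Y implies Z)):
    F (Y implies Z): α-rule — add T Y, F Z.
    T ((V implies X) implies ((Y implies Z) and Z)): β-rule — branch into F (V implies X)  //  T ((Y implies Z) and Z).
      branch 1.1 (add F (V implies X)):
        F (V implies X): α-rule — add T V, F X.
        T (V implies X): β-rule — branch into F V  //  T X.
          branch 1.1.1 (add F V):
            × closes — contains both V and not V.
          branch 1.1.2 (add T X):
            × closes — contains both X and not X.
      branch 1.2 (add T ((Y implies Z) and Z)):
        T ((Y implies Z) and Z): α-rule — add T (Y implies Z), T Z.
        × closes — contains both Z and not Z.
  branch 2 (add F Z):
    T ((V implies X) implies ((Y implies Z) and Z)): β-rule — branch into F (V implies X)  //  T ((Y implies Z) and Z).
      branch 2.1 (add F (V implies X)):
        F (V implies X): α-rule — add T V, F X.
        T (V implies X): β-rule — branch into F V  //  T X.
          branch 2.1.1 (add F V):
            × closes — contains both V and not V.
          branch 2.1.2 (add T X):
            × closes — contains both X and not X.
      branch 2.2 (add T ((Y implies Z) and Z)):
        T ((Y implies Z) and Z): α-rule — add T (Y implies Z), T Z.
        × closes — contains both Z and not Z.
All 6 branches close.
Every branch closed, so the negation is unsatisfiable and the formula is valid.

Valid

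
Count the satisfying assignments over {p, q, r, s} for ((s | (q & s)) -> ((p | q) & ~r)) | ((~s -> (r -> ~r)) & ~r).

Initial set: {T (((s | (q & s)) -> ((p | q) & ~r)) | ((~s -> (r -> ~r)) & ~r))}.
T (((s | (q & s)) -> ((p | q) & ~r)) | ((~s -> (r -> ~r)) & ~r)): β-rule — branch into T ((s | (q & s)) -> ((p | q) & ~r))  //  T ((~s -> (r -> ~r)) & ~r).
  branch 1 (add T ((s | (q & s)) -> ((p | q) & ~r))):
    T ((s | (q & s)) -> ((p | q) & ~r)): β-rule — branch into F (s | (q & s))  //  T ((p | q) & ~r).
      branch 1.1 (add F (s | (q & s))):
        F (s | (q & s)): α-rule — add F s, F (q & s).
        F (q & s): β-rule — branch into F q  //  F s.
          branch 1.1.1 (add F q):
            ○ open, literals {q=false, s=false}.
          branch 1.1.2 (add F s):
            ○ open, literals {s=false}.
      branch 1.2 (add T ((p | q) & ~r)):
        T ((p | q) & ~r): α-rule — add T (p | q), T ~r.
        T (p | q): β-rule — branch into T p  //  T q.
          branch 1.2.1 (add T p):
            ○ open, literals {p=true, r=false}.
          branch 1.2.2 (add T q):
            ○ open, literals {q=true, r=false}.
  branch 2 (add T ((~s -> (r -> ~r)) & ~r)):
    T ((~s -> (r -> ~r)) & ~r): α-rule — add T (~s -> (r -> ~r)), T ~r.
    T (~s -> (r -> ~r)): β-rule — branch into F ~s  //  T (r -> ~r).
      branch 2.1 (add F ~s):
        ○ open, literals {r=false, s=true}.
      branch 2.2 (add T (r -> ~r)):
        T (r -> ~r): β-rule — branch into F r  //  T ~r.
          branch 2.2.1 (add F r):
            ○ open, literals {r=false}.
          branch 2.2.2 (add T ~r):
            ○ open, literals {r=false}.
0 branches closed, 7 open.
Each open branch fixes some atoms; the unmentioned ones are free. Counting distinct full assignments: branch {q=false, s=false} (p, r) contributes 4 new; branch {s=false} (p, q, r) contributes 4 new; branch {p=true, r=false} (q, s) contributes 2 new; branch {q=true, r=false} (p, s) contributes 1 new; branch {r=false, s=true} (p, q) contributes 1 new; branch {r=false} (p, q, s) contributes 0 new; branch {r=false} (p, q, s) contributes 0 new. Total: 12.

12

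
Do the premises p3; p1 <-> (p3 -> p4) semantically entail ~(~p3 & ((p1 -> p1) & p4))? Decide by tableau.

Initial set: {T p3; T (p1 <-> (p3 -> p4)); F ~(~p3 & ((p1 -> p1) & p4))}.
F ~(~p3 & ((p1 -> p1) & p4)): α-rule — add T ~p3, T ((p1 -> p1) & p4).
× closes — contains both p3 and ~p3.
All 1 branch closes.
Every branch closed, so the premises entail the conclusion.

Yes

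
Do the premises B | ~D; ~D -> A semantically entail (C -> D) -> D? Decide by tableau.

No

Initial set: {(B | ~D); (~D -> A); ~((C -> D) -> D)}.
~((C -> D) -> D): α-rule — add (C -> D), ~D.
(B | ~D): β-rule — branch into B  //  ~D.
  branch 1 (add B):
    (~D -> A): β-rule — branch into ~~D  //  A.
      branch 1.1 (add ~~D):
        × closes — contains both D and ~D.
      branch 1.2 (add A):
        (C -> D): β-rule — branch into ~C  //  D.
          branch 1.2.1 (add ~C):
            ○ open, literals {A=true, B=true, C=false, D=false}.
          branch 1.2.2 (add D):
            × closes — contains both D and ~D.
  branch 2 (add ~D):
    (~D -> A): β-rule — branch into ~~D  //  A.
      branch 2.1 (add ~~D):
        × closes — contains both D and ~D.
      branch 2.2 (add A):
        (C -> D): β-rule — branch into ~C  //  D.
          branch 2.2.1 (add ~C):
            ○ open, literals {A=true, C=false, D=false}.
          branch 2.2.2 (add D):
            × closes — contains both D and ~D.
4 branches closed, 2 open.
An open branch gives a countermodel: A=true, B=true, C=false, D=false (unmentioned atoms arbitrary); the premises hold there but the conclusion fails.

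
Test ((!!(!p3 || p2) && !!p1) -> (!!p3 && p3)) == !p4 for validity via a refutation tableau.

Assume the negation and expand:
Initial set: {!(((!!(!p3 || p2) && !!p1) -> (!!p3 && p3)) == !p4)}.
!(((!!(!p3 || p2) && !!p1) -> (!!p3 && p3)) == !p4): β-rule — branch into ((!!(!p3 || p2) && !!p1) -> (!!p3 && p3)), !!p4  //  !((!!(!p3 || p2) && !!p1) -> (!!p3 && p3)), !p4.
  branch 1 (add ((!!(!p3 || p2) && !!p1) -> (!!p3 && p3)), !!p4):
    ((!!(!p3 || p2) && !!p1) -> (!!p3 && p3)): β-rule — branch into !(!!(!p3 || p2) && !!p1)  //  (!!p3 && p3).
      branch 1.1 (add !(!!(!p3 || p2) && !!p1)):
        !(!!(!p3 || p2) && !!p1): β-rule — branch into !!!(!p3 || p2)  //  !!!p1.
          branch 1.1.1 (add !!!(!p3 || p2)):
            !!!(!p3 || p2): drop double negation, giving !(!p3 || p2).
            !(!p3 || p2): α-rule — add !!p3, !p2.
            ○ open, literals {p2=0, p3=1, p4=1}.
          branch 1.1.2 (add !!!p1):
            !!!p1: drop double negation, giving !p1.
            ○ open, literals {p1=0, p4=1}.
      branch 1.2 (add (!!p3 && p3)):
        (!!p3 && p3): α-rule — add !!p3, p3.
        !!p3: drop double negation, giving p3.
        ○ open, literals {p3=1, p4=1}.
  branch 2 (add !((!!(!p3 || p2) && !!p1) -> (!!p3 && p3)), !p4):
    !((!!(!p3 || p2) && !!p1) -> (!!p3 && p3)): α-rule — add (!!(!p3 || p2) && !!p1), !(!!p3 && p3).
    (!!(!p3 || p2) && !!p1): α-rule — add !!(!p3 || p2), !!p1.
    !!(!p3 || p2): drop double negation, giving (!p3 || p2).
    !!p1: drop double negation, giving p1.
    !(!!p3 && p3): β-rule — branch into !!!p3  //  !p3.
      branch 2.1 (add !!!p3):
        !!!p3: drop double negation, giving !p3.
        (!p3 || p2): β-rule — branch into !p3  //  p2.
          branch 2.1.1 (add !p3):
            ○ open, literals {p1=1, p3=0, p4=0}.
          branch 2.1.2 (add p2):
            ○ open, literals {p1=1, p2=1, p3=0, p4=0}.
      branch 2.2 (add !p3):
        (!p3 || p2): β-rule — branch into !p3  //  p2.
          branch 2.2.1 (add !p3):
            ○ open, literals {p1=1, p3=0, p4=0}.
          branch 2.2.2 (add p2):
            ○ open, literals {p1=1, p2=1, p3=0, p4=0}.
0 branches closed, 7 open.
An open branch gives a countermodel: p2=0, p3=1, p4=1 (unmentioned atoms arbitrary); under it the original formula is false.

Not valid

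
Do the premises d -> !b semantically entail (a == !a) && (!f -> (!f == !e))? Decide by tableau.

No

Initial set: {(d -> !b); !((a == !a) && (!f -> (!f == !e)))}.
(d -> !b): β-rule — branch into !d  //  !b.
  branch 1 (add !d):
    !((a == !a) && (!f -> (!f == !e))): β-rule — branch into !(a == !a)  //  !(!f -> (!f == !e)).
      branch 1.1 (add !(a == !a)):
        !(a == !a): β-rule — branch into a, !!a  //  !a, !a.
          branch 1.1.1 (add a, !!a):
            ○ open, literals {a=T, d=F}.
          branch 1.1.2 (add !a, !a):
            ○ open, literals {a=F, d=F}.
      branch 1.2 (add !(!f -> (!f == !e))):
        !(!f -> (!f == !e)): α-rule — add !f, !(!f == !e).
        !(!f == !e): β-rule — branch into !f, !!e  //  !!f, !e.
          branch 1.2.1 (add !f, !!e):
            ○ open, literals {d=F, e=T, f=F}.
          branch 1.2.2 (add !!f, !e):
            × closes — contains both f and !f.
  branch 2 (add !b):
    !((a == !a) && (!f -> (!f == !e))): β-rule — branch into !(a == !a)  //  !(!f -> (!f == !e)).
      branch 2.1 (add !(a == !a)):
        !(a == !a): β-rule — branch into a, !!a  //  !a, !a.
          branch 2.1.1 (add a, !!a):
            ○ open, literals {a=T, b=F}.
          branch 2.1.2 (add !a, !a):
            ○ open, literals {a=F, b=F}.
      branch 2.2 (add !(!f -> (!f == !e))):
        !(!f -> (!f == !e)): α-rule — add !f, !(!f == !e).
        !(!f == !e): β-rule — branch into !f, !!e  //  !!f, !e.
          branch 2.2.1 (add !f, !!e):
            ○ open, literals {b=F, e=T, f=F}.
          branch 2.2.2 (add !!f, !e):
            × closes — contains both f and !f.
2 branches closed, 6 open.
An open branch gives a countermodel: a=T, d=F (unmentioned atoms arbitrary); the premises hold there but the conclusion fails.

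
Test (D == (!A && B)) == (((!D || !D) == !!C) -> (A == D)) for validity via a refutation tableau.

Not valid

Assume the negation and expand:
Initial set: {!((D == (!A && B)) == (((!D || !D) == !!C) -> (A == D)))}.
!((D == (!A && B)) == (((!D || !D) == !!C) -> (A == D))): β-rule — branch into (D == (!A && B)), !(((!D || !D) == !!C) -> (A == D))  //  !(D == (!A && B)), (((!D || !D) == !!C) -> (A == D)).
  branch 1 (add (D == (!A && B)), !(((!D || !D) == !!C) -> (A == D))):
    !(((!D || !D) == !!C) -> (A == D)): α-rule — add ((!D || !D) == !!C), !(A == D).
    (D == (!A && B)): β-rule — branch into D, (!A && B)  //  !D, !(!A && B).
      branch 1.1 (add D, (!A && B)):
        (!A && B): α-rule — add !A, B.
        ((!D || !D) == !!C): β-rule — branch into (!D || !D), !!C  //  !(!D || !D), !!!C.
          branch 1.1.1 (add (!D || !D), !!C):
            !!C: drop double negation, giving C.
            !(A == D): β-rule — branch into A, !D  //  !A, D.
              branch 1.1.1.1 (add A, !D):
                × closes — contains both A and !A.
              branch 1.1.1.2 (add !A, D):
                (!D || !D): β-rule — branch into !D  //  !D.
                  branch 1.1.1.2.1 (add !D):
                    × closes — contains both D and !D.
                  branch 1.1.1.2.2 (add !D):
                    × closes — contains both D and !D.
          branch 1.1.2 (add !(!D || !D), !!!C):
            !(!D || !D): α-rule — add !!D, !!D.
            !!!C: drop double negation, giving !C.
            !(A == D): β-rule — branch into A, !D  //  !A, D.
              branch 1.1.2.1 (add A, !D):
                × closes — contains both A and !A.
              branch 1.1.2.2 (add !A, D):
                ○ open, literals {A=0, B=1, C=0, D=1}.
      branch 1.2 (add !D, !(!A && B)):
        ((!D || !D) == !!C): β-rule — branch into (!D || !D), !!C  //  !(!D || !D), !!!C.
          branch 1.2.1 (add (!D || !D), !!C):
            !!C: drop double negation, giving C.
            !(A == D): β-rule — branch into A, !D  //  !A, D.
              branch 1.2.1.1 (add A, !D):
                !(!A && B): β-rule — branch into !!A  //  !B.
                  branch 1.2.1.1.1 (add !!A):
                    (!D || !D): β-rule — branch into !D  //  !D.
                      branch 1.2.1.1.1.1 (add !D):
                        ○ open, literals {A=1, C=1, D=0}.
                      branch 1.2.1.1.1.2 (add !D):
                        ○ open, literals {A=1, C=1, D=0}.
                  branch 1.2.1.1.2 (add !B):
                    (!D || !D): β-rule — branch into !D  //  !D.
                      branch 1.2.1.1.2.1 (add !D):
                        ○ open, literals {A=1, B=0, C=1, D=0}.
                      branch 1.2.1.1.2.2 (add !D):
                        ○ open, literals {A=1, B=0, C=1, D=0}.
              branch 1.2.1.2 (add !A, D):
                × closes — contains both D and !D.
          branch 1.2.2 (add !(!D || !D), !!!C):
            !(!D || !D): α-rule — add !!D, !!D.
            × closes — contains both D and !D.
  branch 2 (add !(D == (!A && B)), (((!D || !D) == !!C) -> (A == D))):
    !(D == (!A && B)): β-rule — branch into D, !(!A && B)  //  !D, (!A && B).
      branch 2.1 (add D, !(!A && B)):
        (((!D || !D) == !!C) -> (A == D)): β-rule — branch into !((!D || !D) == !!C)  //  (A == D).
          branch 2.1.1 (add !((!D || !D) == !!C)):
            !(!A && B): β-rule — branch into !!A  //  !B.
              branch 2.1.1.1 (add !!A):
                !((!D || !D) == !!C): β-rule — branch into (!D || !D), !!!C  //  !(!D || !D), !!C.
                  branch 2.1.1.1.1 (add (!D || !D), !!!C):
                    !!!C: drop double negation, giving !C.
                    (!D || !D): β-rule — branch into !D  //  !D.
                      branch 2.1.1.1.1.1 (add !D):
                        × closes — contains both D and !D.
                      branch 2.1.1.1.1.2 (add !D):
                        × closes — contains both D and !D.
                  branch 2.1.1.1.2 (add !(!D || !D), !!C):
                    !(!D || !D): α-rule — add !!D, !!D.
                    !!C: drop double negation, giving C.
                    ○ open, literals {A=1, C=1, D=1}.
              branch 2.1.1.2 (add !B):
                !((!D || !D) == !!C): β-rule — branch into (!D || !D), !!!C  //  !(!D || !D), !!C.
                  branch 2.1.1.2.1 (add (!D || !D), !!!C):
                    !!!C: drop double negation, giving !C.
                    (!D || !D): β-rule — branch into !D  //  !D.
                      branch 2.1.1.2.1.1 (add !D):
                        × closes — contains both D and !D.
                      branch 2.1.1.2.1.2 (add !D):
                        × closes — contains both D and !D.
                  branch 2.1.1.2.2 (add !(!D || !D), !!C):
                    !(!D || !D): α-rule — add !!D, !!D.
                    !!C: drop double negation, giving C.
                    ○ open, literals {B=0, C=1, D=1}.
          branch 2.1.2 (add (A == D)):
            !(!A && B): β-rule — branch into !!A  //  !B.
              branch 2.1.2.1 (add !!A):
                (A == D): β-rule — branch into A, D  //  !A, !D.
                  branch 2.1.2.1.1 (add A, D):
                    ○ open, literals {A=1, D=1}.
                  branch 2.1.2.1.2 (add !A, !D):
                    × closes — contains both A and !A.
              branch 2.1.2.2 (add !B):
                (A == D): β-rule — branch into A, D  //  !A, !D.
                  branch 2.1.2.2.1 (add A, D):
                    ○ open, literals {A=1, B=0, D=1}.
                  branch 2.1.2.2.2 (add !A, !D):
                    × closes — contains both D and !D.
      branch 2.2 (add !D, (!A && B)):
        (!A && B): α-rule — add !A, B.
        (((!D || !D) == !!C) -> (A == D)): β-rule — branch into !((!D || !D) == !!C)  //  (A == D).
          branch 2.2.1 (add !((!D || !D) == !!C)):
            !((!D || !D) == !!C): β-rule — branch into (!D || !D), !!!C  //  !(!D || !D), !!C.
              branch 2.2.1.1 (add (!D || !D), !!!C):
                !!!C: drop double negation, giving !C.
                (!D || !D): β-rule — branch into !D  //  !D.
                  branch 2.2.1.1.1 (add !D):
                    ○ open, literals {A=0, B=1, C=0, D=0}.
                  branch 2.2.1.1.2 (add !D):
                    ○ open, literals {A=0, B=1, C=0, D=0}.
              branch 2.2.1.2 (add !(!D || !D), !!C):
                !(!D || !D): α-rule — add !!D, !!D.
                × closes — contains both D and !D.
          branch 2.2.2 (add (A == D)):
            (A == D): β-rule — branch into A, D  //  !A, !D.
              branch 2.2.2.1 (add A, D):
                × closes — contains both A and !A.
              branch 2.2.2.2 (add !A, !D):
                ○ open, literals {A=0, B=1, D=0}.
14 branches closed, 12 open.
An open branch gives a countermodel: A=0, B=1, C=0, D=1 (unmentioned atoms arbitrary); under it the original formula is false.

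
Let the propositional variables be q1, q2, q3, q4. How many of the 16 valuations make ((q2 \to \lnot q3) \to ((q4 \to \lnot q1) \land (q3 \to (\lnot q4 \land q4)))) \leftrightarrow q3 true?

Initial set: {T (((q2 \to \lnot q3) \to ((q4 \to \lnot q1) \land (q3 \to (\lnot q4 \land q4)))) \leftrightarrow q3)}.
T (((q2 \to \lnot q3) \to ((q4 \to \lnot q1) \land (q3 \to (\lnot q4 \land q4)))) \leftrightarrow q3): β-rule — branch into T ((q2 \to \lnot q3) \to ((q4 \to \lnot q1) \land (q3 \to (\lnot q4 \land q4)))), T q3  //  F ((q2 \to \lnot q3) \to ((q4 \to \lnot q1) \land (q3 \to (\lnot q4 \land q4)))), F q3.
  branch 1 (add T ((q2 \to \lnot q3) \to ((q4 \to \lnot q1) \land (q3 \to (\lnot q4 \land q4)))), T q3):
    T ((q2 \to \lnot q3) \to ((q4 \to \lnot q1) \land (q3 \to (\lnot q4 \land q4)))): β-rule — branch into F (q2 \to \lnot q3)  //  T ((q4 \to \lnot q1) \land (q3 \to (\lnot q4 \land q4))).
      branch 1.1 (add F (q2 \to \lnot q3)):
        F (q2 \to \lnot q3): α-rule — add T q2, F \lnot q3.
        ○ open, literals {q2=1, q3=1}.
      branch 1.2 (add T ((q4 \to \lnot q1) \land (q3 \to (\lnot q4 \land q4)))):
        T ((q4 \to \lnot q1) \land (q3 \to (\lnot q4 \land q4))): α-rule — add T (q4 \to \lnot q1), T (q3 \to (\lnot q4 \land q4)).
        T (q4 \to \lnot q1): β-rule — branch into F q4  //  T \lnot q1.
          branch 1.2.1 (add F q4):
            T (q3 \to (\lnot q4 \land q4)): β-rule — branch into F q3  //  T (\lnot q4 \land q4).
              branch 1.2.1.1 (add F q3):
                × closes — contains both q3 and \lnot q3.
              branch 1.2.1.2 (add T (\lnot q4 \land q4)):
                T (\lnot q4 \land q4): α-rule — add T \lnot q4, T q4.
                × closes — contains both q4 and \lnot q4.
          branch 1.2.2 (add T \lnot q1):
            T (q3 \to (\lnot q4 \land q4)): β-rule — branch into F q3  //  T (\lnot q4 \land q4).
              branch 1.2.2.1 (add F q3):
                × closes — contains both q3 and \lnot q3.
              branch 1.2.2.2 (add T (\lnot q4 \land q4)):
                T (\lnot q4 \land q4): α-rule — add T \lnot q4, T q4.
                × closes — contains both q4 and \lnot q4.
  branch 2 (add F ((q2 \to \lnot q3) \to ((q4 \to \lnot q1) \land (q3 \to (\lnot q4 \land q4)))), F q3):
    F ((q2 \to \lnot q3) \to ((q4 \to \lnot q1) \land (q3 \to (\lnot q4 \land q4)))): α-rule — add T (q2 \to \lnot q3), F ((q4 \to \lnot q1) \land (q3 \to (\lnot q4 \land q4))).
    T (q2 \to \lnot q3): β-rule — branch into F q2  //  T \lnot q3.
      branch 2.1 (add F q2):
        F ((q4 \to \lnot q1) \land (q3 \to (\lnot q4 \land q4))): β-rule — branch into F (q4 \to \lnot q1)  //  F (q3 \to (\lnot q4 \land q4)).
          branch 2.1.1 (add F (q4 \to \lnot q1)):
            F (q4 \to \lnot q1): α-rule — add T q4, F \lnot q1.
            ○ open, literals {q1=1, q2=0, q3=0, q4=1}.
          branch 2.1.2 (add F (q3 \to (\lnot q4 \land q4))):
            F (q3 \to (\lnot q4 \land q4)): α-rule — add T q3, F (\lnot q4 \land q4).
            × closes — contains both q3 and \lnot q3.
      branch 2.2 (add T \lnot q3):
        F ((q4 \to \lnot q1) \land (q3 \to (\lnot q4 \land q4))): β-rule — branch into F (q4 \to \lnot q1)  //  F (q3 \to (\lnot q4 \land q4)).
          branch 2.2.1 (add F (q4 \to \lnot q1)):
            F (q4 \to \lnot q1): α-rule — add T q4, F \lnot q1.
            ○ open, literals {q1=1, q3=0, q4=1}.
          branch 2.2.2 (add F (q3 \to (\lnot q4 \land q4))):
            F (q3 \to (\lnot q4 \land q4)): α-rule — add T q3, F (\lnot q4 \land q4).
            × closes — contains both q3 and \lnot q3.
6 branches closed, 3 open.
Each open branch fixes some atoms; the unmentioned ones are free. Counting distinct full assignments: branch {q2=1, q3=1} (q1, q4) contributes 4 new; branch {q1=1, q2=0, q3=0, q4=1} (none free) contributes 1 new; branch {q1=1, q3=0, q4=1} (q2) contributes 1 new. Total: 6.

6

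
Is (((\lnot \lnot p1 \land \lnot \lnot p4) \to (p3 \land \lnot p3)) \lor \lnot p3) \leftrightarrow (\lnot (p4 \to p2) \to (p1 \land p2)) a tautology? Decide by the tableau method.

Assume the negation and expand:
Initial set: {F ((((\lnot \lnot p1 \land \lnot \lnot p4) \to (p3 \land \lnot p3)) \lor \lnot p3) \leftrightarrow (\lnot (p4 \to p2) \to (p1 \land p2)))}.
F ((((\lnot \lnot p1 \land \lnot \lnot p4) \to (p3 \land \lnot p3)) \lor \lnot p3) \leftrightarrow (\lnot (p4 \to p2) \to (p1 \land p2))): β-rule — branch into T (((\lnot \lnot p1 \land \lnot \lnot p4) \to (p3 \land \lnot p3)) \lor \lnot p3), F (\lnot (p4 \to p2) \to (p1 \land p2))  //  F (((\lnot \lnot p1 \land \lnot \lnot p4) \to (p3 \land \lnot p3)) \lor \lnot p3), T (\lnot (p4 \to p2) \to (p1 \land p2)).
  branch 1 (add T (((\lnot \lnot p1 \land \lnot \lnot p4) \to (p3 \land \lnot p3)) \lor \lnot p3), F (\lnot (p4 \to p2) \to (p1 \land p2))):
    F (\lnot (p4 \to p2) \to (p1 \land p2)): α-rule — add T \lnot (p4 \to p2), F (p1 \land p2).
    T \lnot (p4 \to p2): α-rule — add T p4, F p2.
    T (((\lnot \lnot p1 \land \lnot \lnot p4) \to (p3 \land \lnot p3)) \lor \lnot p3): β-rule — branch into T ((\lnot \lnot p1 \land \lnot \lnot p4) \to (p3 \land \lnot p3))  //  T \lnot p3.
      branch 1.1 (add T ((\lnot \lnot p1 \land \lnot \lnot p4) \to (p3 \land \lnot p3))):
        F (p1 \land p2): β-rule — branch into F p1  //  F p2.
          branch 1.1.1 (add F p1):
            T ((\lnot \lnot p1 \land \lnot \lnot p4) \to (p3 \land \lnot p3)): β-rule — branch into F (\lnot \lnot p1 \land \lnot \lnot p4)  //  T (p3 \land \lnot p3).
              branch 1.1.1.1 (add F (\lnot \lnot p1 \land \lnot \lnot p4)):
                F (\lnot \lnot p1 \land \lnot \lnot p4): β-rule — branch into F \lnot \lnot p1  //  F \lnot \lnot p4.
                  branch 1.1.1.1.1 (add F \lnot \lnot p1):
                    F \lnot \lnot p1: drop double negation, giving F p1.
                    ○ open, literals {p1=F, p2=F, p4=T}.
                  branch 1.1.1.1.2 (add F \lnot \lnot p4):
                    F \lnot \lnot p4: drop double negation, giving F p4.
                    × closes — contains both p4 and \lnot p4.
              branch 1.1.1.2 (add T (p3 \land \lnot p3)):
                T (p3 \land \lnot p3): α-rule — add T p3, T \lnot p3.
                × closes — contains both p3 and \lnot p3.
          branch 1.1.2 (add F p2):
            T ((\lnot \lnot p1 \land \lnot \lnot p4) \to (p3 \land \lnot p3)): β-rule — branch into F (\lnot \lnot p1 \land \lnot \lnot p4)  //  T (p3 \land \lnot p3).
              branch 1.1.2.1 (add F (\lnot \lnot p1 \land \lnot \lnot p4)):
                F (\lnot \lnot p1 \land \lnot \lnot p4): β-rule — branch into F \lnot \lnot p1  //  F \lnot \lnot p4.
                  branch 1.1.2.1.1 (add F \lnot \lnot p1):
                    F \lnot \lnot p1: drop double negation, giving F p1.
                    ○ open, literals {p1=F, p2=F, p4=T}.
                  branch 1.1.2.1.2 (add F \lnot \lnot p4):
                    F \lnot \lnot p4: drop double negation, giving F p4.
                    × closes — contains both p4 and \lnot p4.
              branch 1.1.2.2 (add T (p3 \land \lnot p3)):
                T (p3 \land \lnot p3): α-rule — add T p3, T \lnot p3.
                × closes — contains both p3 and \lnot p3.
      branch 1.2 (add T \lnot p3):
        F (p1 \land p2): β-rule — branch into F p1  //  F p2.
          branch 1.2.1 (add F p1):
            ○ open, literals {p1=F, p2=F, p3=F, p4=T}.
          branch 1.2.2 (add F p2):
            ○ open, literals {p2=F, p3=F, p4=T}.
  branch 2 (add F (((\lnot \lnot p1 \land \lnot \lnot p4) \to (p3 \land \lnot p3)) \lor \lnot p3), T (\lnot (p4 \to p2) \to (p1 \land p2))):
    F (((\lnot \lnot p1 \land \lnot \lnot p4) \to (p3 \land \lnot p3)) \lor \lnot p3): α-rule — add F ((\lnot \lnot p1 \land \lnot \lnot p4) \to (p3 \land \lnot p3)), F \lnot p3.
    F ((\lnot \lnot p1 \land \lnot \lnot p4) \to (p3 \land \lnot p3)): α-rule — add T (\lnot \lnot p1 \land \lnot \lnot p4), F (p3 \land \lnot p3).
    T (\lnot \lnot p1 \land \lnot \lnot p4): α-rule — add T \lnot \lnot p1, T \lnot \lnot p4.
    T \lnot \lnot p1: drop double negation, giving T p1.
    T \lnot \lnot p4: drop double negation, giving T p4.
    T (\lnot (p4 \to p2) \to (p1 \land p2)): β-rule — branch into F \lnot (p4 \to p2)  //  T (p1 \land p2).
      branch 2.1 (add F \lnot (p4 \to p2)):
        F (p3 \land \lnot p3): β-rule — branch into F p3  //  F \lnot p3.
          branch 2.1.1 (add F p3):
            × closes — contains both p3 and \lnot p3.
          branch 2.1.2 (add F \lnot p3):
            F \lnot (p4 \to p2): β-rule — branch into F p4  //  T p2.
              branch 2.1.2.1 (add F p4):
                × closes — contains both p4 and \lnot p4.
              branch 2.1.2.2 (add T p2):
                ○ open, literals {p1=T, p2=T, p3=T, p4=T}.
      branch 2.2 (add T (p1 \land p2)):
        T (p1 \land p2): α-rule — add T p1, T p2.
        F (p3 \land \lnot p3): β-rule — branch into F p3  //  F \lnot p3.
          branch 2.2.1 (add F p3):
            × closes — contains both p3 and \lnot p3.
          branch 2.2.2 (add F \lnot p3):
            ○ open, literals {p1=T, p2=T, p3=T, p4=T}.
7 branches closed, 6 open.
An open branch gives a countermodel: p1=F, p2=F, p4=T (unmentioned atoms arbitrary); under it the original formula is false.

Not valid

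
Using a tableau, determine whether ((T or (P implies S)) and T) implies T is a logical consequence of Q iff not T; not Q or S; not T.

Initial set: {T (Q iff not T); T (not Q or S); T not T; F (((T or (P implies S)) and T) implies T)}.
F (((T or (P implies S)) and T) implies T): α-rule — add T ((T or (P implies S)) and T), F T.
T ((T or (P implies S)) and T): α-rule — add T (T or (P implies S)), T T.
× closes — contains both T and not T.
All 1 branch closes.
Every branch closed, so the premises entail the conclusion.

Yes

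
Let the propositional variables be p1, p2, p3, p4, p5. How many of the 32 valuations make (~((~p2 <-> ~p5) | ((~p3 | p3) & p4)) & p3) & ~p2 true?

2

Initial set: {((~((~p2 <-> ~p5) | ((~p3 | p3) & p4)) & p3) & ~p2)}.
((~((~p2 <-> ~p5) | ((~p3 | p3) & p4)) & p3) & ~p2): α-rule — add (~((~p2 <-> ~p5) | ((~p3 | p3) & p4)) & p3), ~p2.
(~((~p2 <-> ~p5) | ((~p3 | p3) & p4)) & p3): α-rule — add ~((~p2 <-> ~p5) | ((~p3 | p3) & p4)), p3.
~((~p2 <-> ~p5) | ((~p3 | p3) & p4)): α-rule — add ~(~p2 <-> ~p5), ~((~p3 | p3) & p4).
~(~p2 <-> ~p5): β-rule — branch into ~p2, ~~p5  //  ~~p2, ~p5.
  branch 1 (add ~p2, ~~p5):
    ~((~p3 | p3) & p4): β-rule — branch into ~(~p3 | p3)  //  ~p4.
      branch 1.1 (add ~(~p3 | p3)):
        ~(~p3 | p3): α-rule — add ~~p3, ~p3.
        × closes — contains both p3 and ~p3.
      branch 1.2 (add ~p4):
        ○ open, literals {p2=F, p3=T, p4=F, p5=T}.
  branch 2 (add ~~p2, ~p5):
    × closes — contains both p2 and ~p2.
2 branches closed, 1 open.
Each open branch fixes some atoms; the unmentioned ones are free. Counting distinct full assignments: branch {p2=F, p3=T, p4=F, p5=T} (p1) contributes 2 new. Total: 2.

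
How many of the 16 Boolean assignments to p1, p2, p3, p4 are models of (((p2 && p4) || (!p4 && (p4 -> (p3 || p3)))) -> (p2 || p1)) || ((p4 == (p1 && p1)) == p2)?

14

Initial set: {((((p2 && p4) || (!p4 && (p4 -> (p3 || p3)))) -> (p2 || p1)) || ((p4 == (p1 && p1)) == p2))}.
((((p2 && p4) || (!p4 && (p4 -> (p3 || p3)))) -> (p2 || p1)) || ((p4 == (p1 && p1)) == p2)): β-rule — branch into (((p2 && p4) || (!p4 && (p4 -> (p3 || p3)))) -> (p2 || p1))  //  ((p4 == (p1 && p1)) == p2).
  branch 1 (add (((p2 && p4) || (!p4 && (p4 -> (p3 || p3)))) -> (p2 || p1))):
    (((p2 && p4) || (!p4 && (p4 -> (p3 || p3)))) -> (p2 || p1)): β-rule — branch into !((p2 && p4) || (!p4 && (p4 -> (p3 || p3))))  //  (p2 || p1).
      branch 1.1 (add !((p2 && p4) || (!p4 && (p4 -> (p3 || p3))))):
        !((p2 && p4) || (!p4 && (p4 -> (p3 || p3)))): α-rule — add !(p2 && p4), !(!p4 && (p4 -> (p3 || p3))).
        !(p2 && p4): β-rule — branch into !p2  //  !p4.
          branch 1.1.1 (add !p2):
            !(!p4 && (p4 -> (p3 || p3))): β-rule — branch into !!p4  //  !(p4 -> (p3 || p3)).
              branch 1.1.1.1 (add !!p4):
                ○ open, literals {p2=0, p4=1}.
              branch 1.1.1.2 (add !(p4 -> (p3 || p3))):
                !(p4 -> (p3 || p3)): α-rule — add p4, !(p3 || p3).
                !(p3 || p3): α-rule — add !p3, !p3.
                ○ open, literals {p2=0, p3=0, p4=1}.
          branch 1.1.2 (add !p4):
            !(!p4 && (p4 -> (p3 || p3))): β-rule — branch into !!p4  //  !(p4 -> (p3 || p3)).
              branch 1.1.2.1 (add !!p4):
                × closes — contains both p4 and !p4.
              branch 1.1.2.2 (add !(p4 -> (p3 || p3))):
                !(p4 -> (p3 || p3)): α-rule — add p4, !(p3 || p3).
                × closes — contains both p4 and !p4.
      branch 1.2 (add (p2 || p1)):
        (p2 || p1): β-rule — branch into p2  //  p1.
          branch 1.2.1 (add p2):
            ○ open, literals {p2=1}.
          branch 1.2.2 (add p1):
            ○ open, literals {p1=1}.
  branch 2 (add ((p4 == (p1 && p1)) == p2)):
    ((p4 == (p1 && p1)) == p2): β-rule — branch into (p4 == (p1 && p1)), p2  //  !(p4 == (p1 && p1)), !p2.
      branch 2.1 (add (p4 == (p1 && p1)), p2):
        (p4 == (p1 && p1)): β-rule — branch into p4, (p1 && p1)  //  !p4, !(p1 && p1).
          branch 2.1.1 (add p4, (p1 && p1)):
            (p1 && p1): α-rule — add p1, p1.
            ○ open, literals {p1=1, p2=1, p4=1}.
          branch 2.1.2 (add !p4, !(p1 && p1)):
            !(p1 && p1): β-rule — branch into !p1  //  !p1.
              branch 2.1.2.1 (add !p1):
                ○ open, literals {p1=0, p2=1, p4=0}.
              branch 2.1.2.2 (add !p1):
                ○ open, literals {p1=0, p2=1, p4=0}.
      branch 2.2 (add !(p4 == (p1 && p1)), !p2):
        !(p4 == (p1 && p1)): β-rule — branch into p4, !(p1 && p1)  //  !p4, (p1 && p1).
          branch 2.2.1 (add p4, !(p1 && p1)):
            !(p1 && p1): β-rule — branch into !p1  //  !p1.
              branch 2.2.1.1 (add !p1):
                ○ open, literals {p1=0, p2=0, p4=1}.
              branch 2.2.1.2 (add !p1):
                ○ open, literals {p1=0, p2=0, p4=1}.
          branch 2.2.2 (add !p4, (p1 && p1)):
            (p1 && p1): α-rule — add p1, p1.
            ○ open, literals {p1=1, p2=0, p4=0}.
2 branches closed, 10 open.
Each open branch fixes some atoms; the unmentioned ones are free. Counting distinct full assignments: branch {p2=0, p4=1} (p1, p3) contributes 4 new; branch {p2=0, p3=0, p4=1} (p1) contributes 0 new; branch {p2=1} (p1, p3, p4) contributes 8 new; branch {p1=1} (p2, p3, p4) contributes 2 new; branch {p1=1, p2=1, p4=1} (p3) contributes 0 new; branch {p1=0, p2=1, p4=0} (p3) contributes 0 new; branch {p1=0, p2=1, p4=0} (p3) contributes 0 new; branch {p1=0, p2=0, p4=1} (p3) contributes 0 new; branch {p1=0, p2=0, p4=1} (p3) contributes 0 new; branch {p1=1, p2=0, p4=0} (p3) contributes 0 new. Total: 14.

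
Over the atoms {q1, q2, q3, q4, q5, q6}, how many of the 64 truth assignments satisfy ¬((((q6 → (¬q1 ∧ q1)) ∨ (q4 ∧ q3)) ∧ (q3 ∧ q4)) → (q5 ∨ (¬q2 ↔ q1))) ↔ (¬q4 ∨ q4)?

Initial set: {(¬((((q6 → (¬q1 ∧ q1)) ∨ (q4 ∧ q3)) ∧ (q3 ∧ q4)) → (q5 ∨ (¬q2 ↔ q1))) ↔ (¬q4 ∨ q4))}.
(¬((((q6 → (¬q1 ∧ q1)) ∨ (q4 ∧ q3)) ∧ (q3 ∧ q4)) → (q5 ∨ (¬q2 ↔ q1))) ↔ (¬q4 ∨ q4)): β-rule — branch into ¬((((q6 → (¬q1 ∧ q1)) ∨ (q4 ∧ q3)) ∧ (q3 ∧ q4)) → (q5 ∨ (¬q2 ↔ q1))), (¬q4 ∨ q4)  //  ¬¬((((q6 → (¬q1 ∧ q1)) ∨ (q4 ∧ q3)) ∧ (q3 ∧ q4)) → (q5 ∨ (¬q2 ↔ q1))), ¬(¬q4 ∨ q4).
  branch 1 (add ¬((((q6 → (¬q1 ∧ q1)) ∨ (q4 ∧ q3)) ∧ (q3 ∧ q4)) → (q5 ∨ (¬q2 ↔ q1))), (¬q4 ∨ q4)):
    ¬((((q6 → (¬q1 ∧ q1)) ∨ (q4 ∧ q3)) ∧ (q3 ∧ q4)) → (q5 ∨ (¬q2 ↔ q1))): α-rule — add (((q6 → (¬q1 ∧ q1)) ∨ (q4 ∧ q3)) ∧ (q3 ∧ q4)), ¬(q5 ∨ (¬q2 ↔ q1)).
    (((q6 → (¬q1 ∧ q1)) ∨ (q4 ∧ q3)) ∧ (q3 ∧ q4)): α-rule — add ((q6 → (¬q1 ∧ q1)) ∨ (q4 ∧ q3)), (q3 ∧ q4).
    ¬(q5 ∨ (¬q2 ↔ q1)): α-rule — add ¬q5, ¬(¬q2 ↔ q1).
    (q3 ∧ q4): α-rule — add q3, q4.
    (¬q4 ∨ q4): β-rule — branch into ¬q4  //  q4.
      branch 1.1 (add ¬q4):
        × closes — contains both q4 and ¬q4.
      branch 1.2 (add q4):
        ((q6 → (¬q1 ∧ q1)) ∨ (q4 ∧ q3)): β-rule — branch into (q6 → (¬q1 ∧ q1))  //  (q4 ∧ q3).
          branch 1.2.1 (add (q6 → (¬q1 ∧ q1))):
            ¬(¬q2 ↔ q1): β-rule — branch into ¬q2, ¬q1  //  ¬¬q2, q1.
              branch 1.2.1.1 (add ¬q2, ¬q1):
                (q6 → (¬q1 ∧ q1)): β-rule — branch into ¬q6  //  (¬q1 ∧ q1).
                  branch 1.2.1.1.1 (add ¬q6):
                    ○ open, literals {q1=0, q2=0, q3=1, q4=1, q5=0, q6=0}.
                  branch 1.2.1.1.2 (add (¬q1 ∧ q1)):
                    (¬q1 ∧ q1): α-rule — add ¬q1, q1.
                    × closes — contains both q1 and ¬q1.
              branch 1.2.1.2 (add ¬¬q2, q1):
                (q6 → (¬q1 ∧ q1)): β-rule — branch into ¬q6  //  (¬q1 ∧ q1).
                  branch 1.2.1.2.1 (add ¬q6):
                    ○ open, literals {q1=1, q2=1, q3=1, q4=1, q5=0, q6=0}.
                  branch 1.2.1.2.2 (add (¬q1 ∧ q1)):
                    (¬q1 ∧ q1): α-rule — add ¬q1, q1.
                    × closes — contains both q1 and ¬q1.
          branch 1.2.2 (add (q4 ∧ q3)):
            (q4 ∧ q3): α-rule — add q4, q3.
            ¬(¬q2 ↔ q1): β-rule — branch into ¬q2, ¬q1  //  ¬¬q2, q1.
              branch 1.2.2.1 (add ¬q2, ¬q1):
                ○ open, literals {q1=0, q2=0, q3=1, q4=1, q5=0}.
              branch 1.2.2.2 (add ¬¬q2, q1):
                ○ open, literals {q1=1, q2=1, q3=1, q4=1, q5=0}.
  branch 2 (add ¬¬((((q6 → (¬q1 ∧ q1)) ∨ (q4 ∧ q3)) ∧ (q3 ∧ q4)) → (q5 ∨ (¬q2 ↔ q1))), ¬(¬q4 ∨ q4)):
    ¬(¬q4 ∨ q4): α-rule — add ¬¬q4, ¬q4.
    × closes — contains both q4 and ¬q4.
4 branches closed, 4 open.
Each open branch fixes some atoms; the unmentioned ones are free. Counting distinct full assignments: branch {q1=0, q2=0, q3=1, q4=1, q5=0, q6=0} (none free) contributes 1 new; branch {q1=1, q2=1, q3=1, q4=1, q5=0, q6=0} (none free) contributes 1 new; branch {q1=0, q2=0, q3=1, q4=1, q5=0} (q6) contributes 1 new; branch {q1=1, q2=1, q3=1, q4=1, q5=0} (q6) contributes 1 new. Total: 4.

4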